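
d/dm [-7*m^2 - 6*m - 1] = -14*m - 6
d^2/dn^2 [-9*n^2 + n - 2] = -18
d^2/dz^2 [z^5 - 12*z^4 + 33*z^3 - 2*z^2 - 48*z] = 20*z^3 - 144*z^2 + 198*z - 4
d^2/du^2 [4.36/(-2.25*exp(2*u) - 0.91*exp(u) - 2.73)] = (-4.36*(4.5*exp(u) + 0.91)*(9.0*exp(u) + 1.82)*exp(u) + (39.24*exp(u) + 3.9676)*(2.25*exp(2*u) + 0.91*exp(u) + 2.73))*exp(u)/(2.25*exp(2*u) + 0.91*exp(u) + 2.73)^3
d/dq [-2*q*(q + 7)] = -4*q - 14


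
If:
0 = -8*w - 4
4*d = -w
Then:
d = 1/8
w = -1/2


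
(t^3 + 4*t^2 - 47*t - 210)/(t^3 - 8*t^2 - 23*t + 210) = (t + 6)/(t - 6)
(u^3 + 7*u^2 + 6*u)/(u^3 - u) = (u + 6)/(u - 1)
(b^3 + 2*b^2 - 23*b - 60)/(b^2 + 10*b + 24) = (b^2 - 2*b - 15)/(b + 6)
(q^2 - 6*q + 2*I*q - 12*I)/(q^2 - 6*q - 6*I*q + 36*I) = (q + 2*I)/(q - 6*I)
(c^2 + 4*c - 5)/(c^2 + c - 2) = (c + 5)/(c + 2)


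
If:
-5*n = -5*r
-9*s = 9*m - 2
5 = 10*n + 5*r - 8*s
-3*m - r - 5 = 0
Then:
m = -736/333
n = 181/111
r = 181/111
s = 90/37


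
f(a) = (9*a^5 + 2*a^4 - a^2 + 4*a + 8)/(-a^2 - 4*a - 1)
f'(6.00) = -672.21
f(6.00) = -1189.70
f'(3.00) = -126.65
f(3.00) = -107.27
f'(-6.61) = -1541.81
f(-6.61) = 6016.32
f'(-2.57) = 834.76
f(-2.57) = -347.90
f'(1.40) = -16.61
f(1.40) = -7.91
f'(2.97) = -123.50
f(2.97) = -103.52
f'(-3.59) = 87247.35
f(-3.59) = -10709.54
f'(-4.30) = 4584.30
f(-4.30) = 5491.13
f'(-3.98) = 28046.90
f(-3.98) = 9245.78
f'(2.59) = -87.35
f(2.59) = -63.68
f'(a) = (2*a + 4)*(9*a^5 + 2*a^4 - a^2 + 4*a + 8)/(-a^2 - 4*a - 1)^2 + (45*a^4 + 8*a^3 - 2*a + 4)/(-a^2 - 4*a - 1) = (-27*a^6 - 148*a^5 - 69*a^4 - 8*a^3 + 8*a^2 + 18*a + 28)/(a^4 + 8*a^3 + 18*a^2 + 8*a + 1)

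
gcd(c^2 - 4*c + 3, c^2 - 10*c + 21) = c - 3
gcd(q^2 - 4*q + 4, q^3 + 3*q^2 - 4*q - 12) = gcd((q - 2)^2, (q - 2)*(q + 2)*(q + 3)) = q - 2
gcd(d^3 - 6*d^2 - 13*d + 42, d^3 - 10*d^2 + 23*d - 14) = d^2 - 9*d + 14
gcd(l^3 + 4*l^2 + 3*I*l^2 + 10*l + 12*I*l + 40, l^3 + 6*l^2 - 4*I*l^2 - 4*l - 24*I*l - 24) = l - 2*I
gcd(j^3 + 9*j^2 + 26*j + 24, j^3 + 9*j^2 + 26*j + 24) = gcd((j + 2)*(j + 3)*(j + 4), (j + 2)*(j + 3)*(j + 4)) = j^3 + 9*j^2 + 26*j + 24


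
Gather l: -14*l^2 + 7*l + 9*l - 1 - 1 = -14*l^2 + 16*l - 2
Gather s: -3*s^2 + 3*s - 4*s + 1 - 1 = -3*s^2 - s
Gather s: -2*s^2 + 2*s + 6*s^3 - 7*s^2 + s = 6*s^3 - 9*s^2 + 3*s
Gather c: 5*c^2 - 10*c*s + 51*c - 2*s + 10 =5*c^2 + c*(51 - 10*s) - 2*s + 10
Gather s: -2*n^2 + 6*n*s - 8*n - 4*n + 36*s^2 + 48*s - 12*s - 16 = -2*n^2 - 12*n + 36*s^2 + s*(6*n + 36) - 16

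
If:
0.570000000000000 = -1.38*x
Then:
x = -0.41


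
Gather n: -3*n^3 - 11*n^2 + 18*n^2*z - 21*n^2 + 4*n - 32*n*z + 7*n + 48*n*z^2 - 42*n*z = -3*n^3 + n^2*(18*z - 32) + n*(48*z^2 - 74*z + 11)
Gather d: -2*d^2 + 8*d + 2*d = -2*d^2 + 10*d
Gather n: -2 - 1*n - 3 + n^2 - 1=n^2 - n - 6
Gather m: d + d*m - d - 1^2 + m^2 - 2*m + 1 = m^2 + m*(d - 2)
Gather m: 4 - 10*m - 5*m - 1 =3 - 15*m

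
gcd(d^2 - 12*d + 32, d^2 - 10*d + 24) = d - 4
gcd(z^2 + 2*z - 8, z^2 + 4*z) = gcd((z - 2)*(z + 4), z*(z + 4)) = z + 4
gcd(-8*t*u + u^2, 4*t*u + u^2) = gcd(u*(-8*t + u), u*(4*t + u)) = u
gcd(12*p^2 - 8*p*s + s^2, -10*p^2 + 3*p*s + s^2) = 2*p - s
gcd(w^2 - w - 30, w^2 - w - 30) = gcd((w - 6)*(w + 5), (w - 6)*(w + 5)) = w^2 - w - 30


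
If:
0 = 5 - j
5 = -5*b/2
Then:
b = -2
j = 5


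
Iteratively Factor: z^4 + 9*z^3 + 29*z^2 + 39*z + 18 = (z + 3)*(z^3 + 6*z^2 + 11*z + 6) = (z + 3)^2*(z^2 + 3*z + 2) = (z + 2)*(z + 3)^2*(z + 1)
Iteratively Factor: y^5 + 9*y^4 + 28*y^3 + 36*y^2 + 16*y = (y + 2)*(y^4 + 7*y^3 + 14*y^2 + 8*y) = (y + 2)*(y + 4)*(y^3 + 3*y^2 + 2*y) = y*(y + 2)*(y + 4)*(y^2 + 3*y + 2) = y*(y + 1)*(y + 2)*(y + 4)*(y + 2)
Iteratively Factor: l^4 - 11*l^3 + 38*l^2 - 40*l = (l - 4)*(l^3 - 7*l^2 + 10*l) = l*(l - 4)*(l^2 - 7*l + 10) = l*(l - 4)*(l - 2)*(l - 5)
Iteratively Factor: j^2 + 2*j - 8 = (j - 2)*(j + 4)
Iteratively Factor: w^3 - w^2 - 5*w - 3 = (w + 1)*(w^2 - 2*w - 3) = (w - 3)*(w + 1)*(w + 1)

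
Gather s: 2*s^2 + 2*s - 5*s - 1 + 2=2*s^2 - 3*s + 1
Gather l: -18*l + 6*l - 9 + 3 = -12*l - 6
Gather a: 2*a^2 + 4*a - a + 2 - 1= 2*a^2 + 3*a + 1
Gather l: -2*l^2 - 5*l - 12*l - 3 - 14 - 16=-2*l^2 - 17*l - 33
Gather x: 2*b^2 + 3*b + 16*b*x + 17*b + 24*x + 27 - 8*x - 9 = 2*b^2 + 20*b + x*(16*b + 16) + 18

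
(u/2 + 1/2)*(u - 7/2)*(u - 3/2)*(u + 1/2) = u^4/2 - 7*u^3/4 - 7*u^2/8 + 43*u/16 + 21/16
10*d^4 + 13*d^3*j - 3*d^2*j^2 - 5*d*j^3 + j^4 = (-5*d + j)*(-2*d + j)*(d + j)^2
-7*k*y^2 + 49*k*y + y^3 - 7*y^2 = y*(-7*k + y)*(y - 7)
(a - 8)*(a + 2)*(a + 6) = a^3 - 52*a - 96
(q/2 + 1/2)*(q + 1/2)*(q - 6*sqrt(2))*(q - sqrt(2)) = q^4/2 - 7*sqrt(2)*q^3/2 + 3*q^3/4 - 21*sqrt(2)*q^2/4 + 25*q^2/4 - 7*sqrt(2)*q/4 + 9*q + 3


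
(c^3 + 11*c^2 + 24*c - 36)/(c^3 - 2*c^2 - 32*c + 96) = (c^2 + 5*c - 6)/(c^2 - 8*c + 16)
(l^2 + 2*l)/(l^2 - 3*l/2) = 2*(l + 2)/(2*l - 3)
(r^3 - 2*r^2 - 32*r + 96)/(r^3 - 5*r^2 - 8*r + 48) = (r + 6)/(r + 3)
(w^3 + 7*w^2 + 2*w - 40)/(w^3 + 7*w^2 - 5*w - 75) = (w^2 + 2*w - 8)/(w^2 + 2*w - 15)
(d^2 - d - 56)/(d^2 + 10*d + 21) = (d - 8)/(d + 3)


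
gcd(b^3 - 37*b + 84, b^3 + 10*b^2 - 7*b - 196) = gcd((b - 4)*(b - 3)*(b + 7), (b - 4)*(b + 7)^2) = b^2 + 3*b - 28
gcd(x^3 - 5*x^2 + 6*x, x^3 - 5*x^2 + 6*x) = x^3 - 5*x^2 + 6*x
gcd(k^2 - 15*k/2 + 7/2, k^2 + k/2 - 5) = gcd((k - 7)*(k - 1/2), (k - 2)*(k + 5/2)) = 1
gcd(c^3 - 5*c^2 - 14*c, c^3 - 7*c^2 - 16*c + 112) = c - 7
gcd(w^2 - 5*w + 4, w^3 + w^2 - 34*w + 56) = w - 4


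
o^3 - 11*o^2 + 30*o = o*(o - 6)*(o - 5)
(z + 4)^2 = z^2 + 8*z + 16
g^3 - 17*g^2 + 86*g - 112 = (g - 8)*(g - 7)*(g - 2)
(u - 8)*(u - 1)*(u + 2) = u^3 - 7*u^2 - 10*u + 16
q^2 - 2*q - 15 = (q - 5)*(q + 3)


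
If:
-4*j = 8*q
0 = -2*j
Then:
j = 0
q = 0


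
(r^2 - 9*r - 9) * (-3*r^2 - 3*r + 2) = -3*r^4 + 24*r^3 + 56*r^2 + 9*r - 18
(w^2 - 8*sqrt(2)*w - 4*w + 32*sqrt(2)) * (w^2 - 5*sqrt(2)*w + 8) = w^4 - 13*sqrt(2)*w^3 - 4*w^3 + 52*sqrt(2)*w^2 + 88*w^2 - 352*w - 64*sqrt(2)*w + 256*sqrt(2)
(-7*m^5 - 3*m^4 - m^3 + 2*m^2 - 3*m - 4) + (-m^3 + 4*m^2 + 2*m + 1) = -7*m^5 - 3*m^4 - 2*m^3 + 6*m^2 - m - 3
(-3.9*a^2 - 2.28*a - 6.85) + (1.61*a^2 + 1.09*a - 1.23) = -2.29*a^2 - 1.19*a - 8.08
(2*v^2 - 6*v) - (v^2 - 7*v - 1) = v^2 + v + 1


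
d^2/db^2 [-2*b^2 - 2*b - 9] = -4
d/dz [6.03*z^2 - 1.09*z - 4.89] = 12.06*z - 1.09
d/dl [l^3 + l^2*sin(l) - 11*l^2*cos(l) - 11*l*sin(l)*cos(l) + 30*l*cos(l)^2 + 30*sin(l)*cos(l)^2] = 11*l^2*sin(l) + l^2*cos(l) + 3*l^2 + 2*l*sin(l) - 30*l*sin(2*l) - 22*l*cos(l) - 11*l*cos(2*l) - 11*sin(2*l)/2 + 15*cos(l)/2 + 15*cos(2*l) + 45*cos(3*l)/2 + 15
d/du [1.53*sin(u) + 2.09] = 1.53*cos(u)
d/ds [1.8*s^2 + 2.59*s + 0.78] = 3.6*s + 2.59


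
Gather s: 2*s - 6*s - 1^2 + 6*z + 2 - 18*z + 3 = -4*s - 12*z + 4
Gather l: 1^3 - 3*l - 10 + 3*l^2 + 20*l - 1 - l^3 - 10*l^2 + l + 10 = -l^3 - 7*l^2 + 18*l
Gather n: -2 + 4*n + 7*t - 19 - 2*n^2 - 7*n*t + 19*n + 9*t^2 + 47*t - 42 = -2*n^2 + n*(23 - 7*t) + 9*t^2 + 54*t - 63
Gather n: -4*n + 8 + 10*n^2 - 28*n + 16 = 10*n^2 - 32*n + 24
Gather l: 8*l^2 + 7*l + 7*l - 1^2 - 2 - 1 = 8*l^2 + 14*l - 4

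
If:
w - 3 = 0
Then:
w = 3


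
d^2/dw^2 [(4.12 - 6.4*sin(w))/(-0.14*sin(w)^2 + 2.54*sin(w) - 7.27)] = (-0.12544*sin(w)^5 - 1.952832*sin(w)^4 + 34.939184*sin(w)^3 - 108.858384*sin(w)^2 - 292.472552*sin(w) + 191.587728)/(0.002744*sin(w)^6 - 0.149352*sin(w)^5 + 3.137148*sin(w)^4 - 31.898336*sin(w)^3 + 162.907614*sin(w)^2 - 402.739098*sin(w) + 384.240583)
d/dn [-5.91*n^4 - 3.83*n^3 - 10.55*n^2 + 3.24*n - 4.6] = -23.64*n^3 - 11.49*n^2 - 21.1*n + 3.24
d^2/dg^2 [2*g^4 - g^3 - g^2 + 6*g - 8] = 24*g^2 - 6*g - 2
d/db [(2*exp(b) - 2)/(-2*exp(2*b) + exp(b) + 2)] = 2*(-(1 - exp(b))*(4*exp(b) - 1) - 2*exp(2*b) + exp(b) + 2)*exp(b)/(-2*exp(2*b) + exp(b) + 2)^2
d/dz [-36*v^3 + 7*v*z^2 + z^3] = z*(14*v + 3*z)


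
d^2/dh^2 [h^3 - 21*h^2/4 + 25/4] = 6*h - 21/2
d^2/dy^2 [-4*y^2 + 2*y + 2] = -8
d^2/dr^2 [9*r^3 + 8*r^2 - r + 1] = 54*r + 16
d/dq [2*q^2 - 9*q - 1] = 4*q - 9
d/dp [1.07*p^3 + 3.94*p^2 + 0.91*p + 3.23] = 3.21*p^2 + 7.88*p + 0.91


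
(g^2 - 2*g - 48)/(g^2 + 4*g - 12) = (g - 8)/(g - 2)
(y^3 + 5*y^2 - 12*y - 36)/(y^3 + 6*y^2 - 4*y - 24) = (y - 3)/(y - 2)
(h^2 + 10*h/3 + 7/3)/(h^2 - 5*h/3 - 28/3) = (h + 1)/(h - 4)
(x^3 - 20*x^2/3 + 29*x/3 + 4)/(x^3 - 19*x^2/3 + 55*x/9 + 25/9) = 3*(x^2 - 7*x + 12)/(3*x^2 - 20*x + 25)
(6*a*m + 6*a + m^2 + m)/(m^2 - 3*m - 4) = (6*a + m)/(m - 4)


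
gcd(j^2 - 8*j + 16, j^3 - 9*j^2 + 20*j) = j - 4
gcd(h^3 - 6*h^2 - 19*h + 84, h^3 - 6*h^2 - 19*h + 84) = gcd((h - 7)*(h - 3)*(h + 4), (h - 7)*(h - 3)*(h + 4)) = h^3 - 6*h^2 - 19*h + 84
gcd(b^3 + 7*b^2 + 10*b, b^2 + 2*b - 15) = b + 5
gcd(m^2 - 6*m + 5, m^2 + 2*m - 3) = m - 1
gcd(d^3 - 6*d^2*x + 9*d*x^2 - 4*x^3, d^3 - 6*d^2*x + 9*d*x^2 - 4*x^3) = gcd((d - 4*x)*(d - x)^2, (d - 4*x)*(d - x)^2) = -d^3 + 6*d^2*x - 9*d*x^2 + 4*x^3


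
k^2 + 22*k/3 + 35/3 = (k + 7/3)*(k + 5)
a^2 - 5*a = a*(a - 5)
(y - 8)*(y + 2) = y^2 - 6*y - 16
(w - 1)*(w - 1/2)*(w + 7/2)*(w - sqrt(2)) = w^4 - sqrt(2)*w^3 + 2*w^3 - 19*w^2/4 - 2*sqrt(2)*w^2 + 7*w/4 + 19*sqrt(2)*w/4 - 7*sqrt(2)/4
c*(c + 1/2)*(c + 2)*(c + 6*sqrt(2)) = c^4 + 5*c^3/2 + 6*sqrt(2)*c^3 + c^2 + 15*sqrt(2)*c^2 + 6*sqrt(2)*c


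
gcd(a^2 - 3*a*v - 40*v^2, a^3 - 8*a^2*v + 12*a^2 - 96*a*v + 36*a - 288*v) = -a + 8*v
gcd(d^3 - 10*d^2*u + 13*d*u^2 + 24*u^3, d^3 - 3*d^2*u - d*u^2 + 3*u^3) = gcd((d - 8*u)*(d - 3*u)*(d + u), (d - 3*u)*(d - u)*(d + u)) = -d^2 + 2*d*u + 3*u^2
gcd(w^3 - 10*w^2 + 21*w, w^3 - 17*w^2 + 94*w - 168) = w - 7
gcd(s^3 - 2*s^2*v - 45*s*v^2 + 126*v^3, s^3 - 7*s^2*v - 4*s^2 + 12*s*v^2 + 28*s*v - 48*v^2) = s - 3*v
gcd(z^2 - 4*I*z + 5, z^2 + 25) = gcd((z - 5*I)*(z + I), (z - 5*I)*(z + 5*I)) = z - 5*I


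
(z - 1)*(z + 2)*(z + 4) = z^3 + 5*z^2 + 2*z - 8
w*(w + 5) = w^2 + 5*w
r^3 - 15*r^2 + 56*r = r*(r - 8)*(r - 7)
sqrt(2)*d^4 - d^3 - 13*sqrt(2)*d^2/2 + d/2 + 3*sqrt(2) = (d - 2*sqrt(2))*(d - sqrt(2)/2)*(d + 3*sqrt(2)/2)*(sqrt(2)*d + 1)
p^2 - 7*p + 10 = (p - 5)*(p - 2)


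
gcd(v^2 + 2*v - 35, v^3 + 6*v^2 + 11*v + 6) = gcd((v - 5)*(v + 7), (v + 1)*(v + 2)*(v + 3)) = 1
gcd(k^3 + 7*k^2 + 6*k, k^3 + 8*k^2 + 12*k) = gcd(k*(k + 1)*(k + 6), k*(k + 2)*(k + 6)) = k^2 + 6*k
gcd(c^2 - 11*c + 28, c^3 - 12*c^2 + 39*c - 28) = c^2 - 11*c + 28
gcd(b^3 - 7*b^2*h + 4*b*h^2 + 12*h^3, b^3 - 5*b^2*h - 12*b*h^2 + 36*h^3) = b^2 - 8*b*h + 12*h^2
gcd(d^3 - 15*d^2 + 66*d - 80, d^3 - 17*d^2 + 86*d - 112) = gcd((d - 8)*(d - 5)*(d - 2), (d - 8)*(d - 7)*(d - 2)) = d^2 - 10*d + 16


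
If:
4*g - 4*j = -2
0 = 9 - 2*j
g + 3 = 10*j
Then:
No Solution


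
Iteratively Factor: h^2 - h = (h)*(h - 1)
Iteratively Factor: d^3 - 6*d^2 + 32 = (d - 4)*(d^2 - 2*d - 8) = (d - 4)^2*(d + 2)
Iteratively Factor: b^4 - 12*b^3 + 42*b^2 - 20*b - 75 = (b - 5)*(b^3 - 7*b^2 + 7*b + 15) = (b - 5)*(b - 3)*(b^2 - 4*b - 5) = (b - 5)^2*(b - 3)*(b + 1)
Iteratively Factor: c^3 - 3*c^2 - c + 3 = (c - 1)*(c^2 - 2*c - 3) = (c - 1)*(c + 1)*(c - 3)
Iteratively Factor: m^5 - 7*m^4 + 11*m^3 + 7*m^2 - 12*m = (m - 1)*(m^4 - 6*m^3 + 5*m^2 + 12*m) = m*(m - 1)*(m^3 - 6*m^2 + 5*m + 12) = m*(m - 1)*(m + 1)*(m^2 - 7*m + 12) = m*(m - 4)*(m - 1)*(m + 1)*(m - 3)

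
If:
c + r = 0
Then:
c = -r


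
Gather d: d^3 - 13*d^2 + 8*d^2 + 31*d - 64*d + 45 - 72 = d^3 - 5*d^2 - 33*d - 27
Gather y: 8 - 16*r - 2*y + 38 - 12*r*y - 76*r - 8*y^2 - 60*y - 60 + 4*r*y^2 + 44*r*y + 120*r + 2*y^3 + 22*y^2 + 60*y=28*r + 2*y^3 + y^2*(4*r + 14) + y*(32*r - 2) - 14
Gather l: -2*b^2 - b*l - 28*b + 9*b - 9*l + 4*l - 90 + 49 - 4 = -2*b^2 - 19*b + l*(-b - 5) - 45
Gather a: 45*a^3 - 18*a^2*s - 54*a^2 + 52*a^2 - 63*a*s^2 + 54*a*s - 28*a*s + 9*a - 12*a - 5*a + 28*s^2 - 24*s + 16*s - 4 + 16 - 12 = 45*a^3 + a^2*(-18*s - 2) + a*(-63*s^2 + 26*s - 8) + 28*s^2 - 8*s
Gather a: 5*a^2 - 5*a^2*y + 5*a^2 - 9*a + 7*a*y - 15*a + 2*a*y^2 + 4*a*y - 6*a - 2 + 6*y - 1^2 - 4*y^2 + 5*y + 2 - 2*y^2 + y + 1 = a^2*(10 - 5*y) + a*(2*y^2 + 11*y - 30) - 6*y^2 + 12*y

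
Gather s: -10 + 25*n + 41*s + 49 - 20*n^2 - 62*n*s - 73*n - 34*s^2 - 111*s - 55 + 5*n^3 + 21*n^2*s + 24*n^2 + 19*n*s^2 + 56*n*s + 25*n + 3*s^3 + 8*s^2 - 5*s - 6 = 5*n^3 + 4*n^2 - 23*n + 3*s^3 + s^2*(19*n - 26) + s*(21*n^2 - 6*n - 75) - 22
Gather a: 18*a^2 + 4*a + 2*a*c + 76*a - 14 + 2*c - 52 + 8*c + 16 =18*a^2 + a*(2*c + 80) + 10*c - 50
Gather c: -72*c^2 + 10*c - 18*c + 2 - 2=-72*c^2 - 8*c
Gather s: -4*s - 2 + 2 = -4*s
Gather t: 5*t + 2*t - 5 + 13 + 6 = 7*t + 14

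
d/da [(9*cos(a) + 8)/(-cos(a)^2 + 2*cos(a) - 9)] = (-9*cos(a)^2 - 16*cos(a) + 97)*sin(a)/(sin(a)^2 + 2*cos(a) - 10)^2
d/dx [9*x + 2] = 9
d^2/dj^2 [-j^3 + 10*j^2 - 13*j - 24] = 20 - 6*j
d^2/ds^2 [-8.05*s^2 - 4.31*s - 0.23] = -16.1000000000000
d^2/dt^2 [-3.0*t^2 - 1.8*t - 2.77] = -6.00000000000000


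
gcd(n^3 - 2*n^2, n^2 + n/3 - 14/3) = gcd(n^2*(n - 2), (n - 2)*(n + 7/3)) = n - 2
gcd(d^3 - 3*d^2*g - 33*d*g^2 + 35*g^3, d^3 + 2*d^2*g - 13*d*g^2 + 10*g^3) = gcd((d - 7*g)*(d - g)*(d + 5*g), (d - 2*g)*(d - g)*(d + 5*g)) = d^2 + 4*d*g - 5*g^2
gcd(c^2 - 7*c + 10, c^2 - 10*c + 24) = 1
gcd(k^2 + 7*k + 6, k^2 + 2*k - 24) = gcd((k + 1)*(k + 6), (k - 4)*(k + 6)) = k + 6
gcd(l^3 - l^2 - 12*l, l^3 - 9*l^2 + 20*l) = l^2 - 4*l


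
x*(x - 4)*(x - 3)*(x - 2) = x^4 - 9*x^3 + 26*x^2 - 24*x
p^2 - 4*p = p*(p - 4)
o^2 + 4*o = o*(o + 4)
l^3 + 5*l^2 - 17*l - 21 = (l - 3)*(l + 1)*(l + 7)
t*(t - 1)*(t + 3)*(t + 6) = t^4 + 8*t^3 + 9*t^2 - 18*t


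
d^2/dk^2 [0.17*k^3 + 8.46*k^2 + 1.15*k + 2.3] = 1.02*k + 16.92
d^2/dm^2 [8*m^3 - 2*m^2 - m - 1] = 48*m - 4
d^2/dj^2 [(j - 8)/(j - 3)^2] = 2*(j - 18)/(j - 3)^4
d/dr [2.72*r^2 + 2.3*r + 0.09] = 5.44*r + 2.3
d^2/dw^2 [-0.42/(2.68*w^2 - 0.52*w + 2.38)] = (6.033216*w^2 - 1.170624*w - 0.42*(5.36*w - 0.52)*(10.72*w - 1.04) + 5.357856)/(2.68*w^2 - 0.52*w + 2.38)^3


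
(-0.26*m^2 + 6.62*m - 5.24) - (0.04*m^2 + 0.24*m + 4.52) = -0.3*m^2 + 6.38*m - 9.76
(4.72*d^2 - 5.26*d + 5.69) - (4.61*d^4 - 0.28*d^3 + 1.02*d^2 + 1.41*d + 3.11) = -4.61*d^4 + 0.28*d^3 + 3.7*d^2 - 6.67*d + 2.58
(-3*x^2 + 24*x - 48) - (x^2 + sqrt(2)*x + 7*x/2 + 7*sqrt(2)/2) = -4*x^2 - sqrt(2)*x + 41*x/2 - 48 - 7*sqrt(2)/2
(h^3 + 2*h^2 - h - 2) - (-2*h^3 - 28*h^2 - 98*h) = 3*h^3 + 30*h^2 + 97*h - 2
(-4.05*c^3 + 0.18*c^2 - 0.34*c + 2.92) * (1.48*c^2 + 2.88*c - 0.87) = -5.994*c^5 - 11.3976*c^4 + 3.5387*c^3 + 3.1858*c^2 + 8.7054*c - 2.5404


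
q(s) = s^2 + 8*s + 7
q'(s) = 2*s + 8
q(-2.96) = -7.92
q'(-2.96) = 2.08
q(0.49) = 11.16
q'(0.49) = 8.98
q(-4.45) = -8.80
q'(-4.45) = -0.90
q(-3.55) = -8.80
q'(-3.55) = 0.90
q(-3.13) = -8.24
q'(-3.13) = 1.74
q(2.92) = 38.89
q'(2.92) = 13.84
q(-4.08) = -8.99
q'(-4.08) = -0.16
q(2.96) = 39.44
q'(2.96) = 13.92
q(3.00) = 40.00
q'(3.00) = 14.00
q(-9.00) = 16.00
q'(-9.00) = -10.00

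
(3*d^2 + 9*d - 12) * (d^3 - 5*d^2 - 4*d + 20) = 3*d^5 - 6*d^4 - 69*d^3 + 84*d^2 + 228*d - 240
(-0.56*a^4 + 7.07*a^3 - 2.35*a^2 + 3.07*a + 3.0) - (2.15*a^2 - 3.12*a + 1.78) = -0.56*a^4 + 7.07*a^3 - 4.5*a^2 + 6.19*a + 1.22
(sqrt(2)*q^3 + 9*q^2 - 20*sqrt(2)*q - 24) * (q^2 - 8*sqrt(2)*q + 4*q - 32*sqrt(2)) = sqrt(2)*q^5 - 7*q^4 + 4*sqrt(2)*q^4 - 92*sqrt(2)*q^3 - 28*q^3 - 368*sqrt(2)*q^2 + 296*q^2 + 192*sqrt(2)*q + 1184*q + 768*sqrt(2)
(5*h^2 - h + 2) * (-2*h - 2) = -10*h^3 - 8*h^2 - 2*h - 4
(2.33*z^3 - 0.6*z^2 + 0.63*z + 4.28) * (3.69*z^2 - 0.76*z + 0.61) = 8.5977*z^5 - 3.9848*z^4 + 4.202*z^3 + 14.9484*z^2 - 2.8685*z + 2.6108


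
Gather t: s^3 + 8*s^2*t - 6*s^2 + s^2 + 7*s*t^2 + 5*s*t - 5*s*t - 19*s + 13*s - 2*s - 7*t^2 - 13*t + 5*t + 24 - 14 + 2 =s^3 - 5*s^2 - 8*s + t^2*(7*s - 7) + t*(8*s^2 - 8) + 12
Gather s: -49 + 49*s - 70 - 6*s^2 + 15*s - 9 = -6*s^2 + 64*s - 128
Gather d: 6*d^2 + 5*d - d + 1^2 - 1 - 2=6*d^2 + 4*d - 2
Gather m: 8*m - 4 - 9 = 8*m - 13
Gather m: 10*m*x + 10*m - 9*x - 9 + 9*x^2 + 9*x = m*(10*x + 10) + 9*x^2 - 9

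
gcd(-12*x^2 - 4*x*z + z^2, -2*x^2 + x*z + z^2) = 2*x + z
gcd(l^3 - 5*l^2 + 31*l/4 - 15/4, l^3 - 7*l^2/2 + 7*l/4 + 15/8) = l^2 - 4*l + 15/4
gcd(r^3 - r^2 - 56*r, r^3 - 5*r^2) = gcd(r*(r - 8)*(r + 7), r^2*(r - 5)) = r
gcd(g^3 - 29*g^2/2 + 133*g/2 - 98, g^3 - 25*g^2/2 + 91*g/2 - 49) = g^2 - 21*g/2 + 49/2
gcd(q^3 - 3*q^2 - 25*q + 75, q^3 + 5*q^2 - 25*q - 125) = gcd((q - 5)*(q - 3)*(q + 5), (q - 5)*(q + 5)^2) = q^2 - 25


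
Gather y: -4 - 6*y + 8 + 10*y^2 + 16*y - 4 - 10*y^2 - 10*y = 0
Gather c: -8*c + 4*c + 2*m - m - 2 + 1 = -4*c + m - 1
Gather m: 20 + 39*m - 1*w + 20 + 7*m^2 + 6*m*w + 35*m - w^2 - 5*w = 7*m^2 + m*(6*w + 74) - w^2 - 6*w + 40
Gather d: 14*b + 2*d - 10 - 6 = 14*b + 2*d - 16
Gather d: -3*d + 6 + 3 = 9 - 3*d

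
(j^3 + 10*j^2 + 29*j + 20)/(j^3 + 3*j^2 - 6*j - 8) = (j + 5)/(j - 2)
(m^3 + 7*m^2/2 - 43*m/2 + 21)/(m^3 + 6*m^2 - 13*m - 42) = (m^2 - 7*m/2 + 3)/(m^2 - m - 6)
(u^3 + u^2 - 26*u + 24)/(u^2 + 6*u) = u - 5 + 4/u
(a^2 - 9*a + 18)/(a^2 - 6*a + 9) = (a - 6)/(a - 3)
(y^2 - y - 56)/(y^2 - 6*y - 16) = (y + 7)/(y + 2)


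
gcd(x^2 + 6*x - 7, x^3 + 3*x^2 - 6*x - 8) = 1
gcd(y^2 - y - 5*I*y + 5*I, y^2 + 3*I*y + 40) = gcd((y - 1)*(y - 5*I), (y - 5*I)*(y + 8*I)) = y - 5*I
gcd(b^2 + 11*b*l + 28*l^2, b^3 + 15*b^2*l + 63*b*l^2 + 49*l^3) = b + 7*l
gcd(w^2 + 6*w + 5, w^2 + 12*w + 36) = 1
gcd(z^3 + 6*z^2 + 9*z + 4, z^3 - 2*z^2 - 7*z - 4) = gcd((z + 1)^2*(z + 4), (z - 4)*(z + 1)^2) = z^2 + 2*z + 1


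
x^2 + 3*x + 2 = (x + 1)*(x + 2)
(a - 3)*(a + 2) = a^2 - a - 6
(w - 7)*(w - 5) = w^2 - 12*w + 35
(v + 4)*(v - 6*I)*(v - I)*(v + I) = v^4 + 4*v^3 - 6*I*v^3 + v^2 - 24*I*v^2 + 4*v - 6*I*v - 24*I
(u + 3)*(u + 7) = u^2 + 10*u + 21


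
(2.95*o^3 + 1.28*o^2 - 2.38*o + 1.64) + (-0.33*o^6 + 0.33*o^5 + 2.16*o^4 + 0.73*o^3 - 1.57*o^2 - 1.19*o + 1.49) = -0.33*o^6 + 0.33*o^5 + 2.16*o^4 + 3.68*o^3 - 0.29*o^2 - 3.57*o + 3.13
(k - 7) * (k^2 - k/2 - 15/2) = k^3 - 15*k^2/2 - 4*k + 105/2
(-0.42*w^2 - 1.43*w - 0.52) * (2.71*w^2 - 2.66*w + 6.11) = -1.1382*w^4 - 2.7581*w^3 - 0.171600000000001*w^2 - 7.3541*w - 3.1772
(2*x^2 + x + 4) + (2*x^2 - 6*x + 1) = 4*x^2 - 5*x + 5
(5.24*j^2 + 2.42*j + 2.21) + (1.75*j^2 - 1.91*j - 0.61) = 6.99*j^2 + 0.51*j + 1.6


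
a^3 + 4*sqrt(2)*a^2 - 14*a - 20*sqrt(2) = (a - 2*sqrt(2))*(a + sqrt(2))*(a + 5*sqrt(2))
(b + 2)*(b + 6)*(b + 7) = b^3 + 15*b^2 + 68*b + 84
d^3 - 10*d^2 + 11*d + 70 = (d - 7)*(d - 5)*(d + 2)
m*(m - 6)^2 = m^3 - 12*m^2 + 36*m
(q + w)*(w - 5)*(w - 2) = q*w^2 - 7*q*w + 10*q + w^3 - 7*w^2 + 10*w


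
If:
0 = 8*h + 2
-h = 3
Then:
No Solution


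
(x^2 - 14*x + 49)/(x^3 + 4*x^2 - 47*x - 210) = (x - 7)/(x^2 + 11*x + 30)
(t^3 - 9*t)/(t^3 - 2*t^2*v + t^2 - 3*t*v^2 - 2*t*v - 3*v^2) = t*(9 - t^2)/(-t^3 + 2*t^2*v - t^2 + 3*t*v^2 + 2*t*v + 3*v^2)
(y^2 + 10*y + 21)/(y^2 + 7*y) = (y + 3)/y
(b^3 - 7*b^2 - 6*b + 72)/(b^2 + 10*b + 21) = (b^2 - 10*b + 24)/(b + 7)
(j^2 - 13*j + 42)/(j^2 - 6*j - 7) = (j - 6)/(j + 1)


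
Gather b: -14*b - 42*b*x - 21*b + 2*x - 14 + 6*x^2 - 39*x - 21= b*(-42*x - 35) + 6*x^2 - 37*x - 35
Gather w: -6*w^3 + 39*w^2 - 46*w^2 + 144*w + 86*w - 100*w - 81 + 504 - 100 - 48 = -6*w^3 - 7*w^2 + 130*w + 275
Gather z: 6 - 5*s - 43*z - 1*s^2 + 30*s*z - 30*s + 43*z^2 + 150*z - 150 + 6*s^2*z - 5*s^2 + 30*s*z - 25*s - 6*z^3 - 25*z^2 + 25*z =-6*s^2 - 60*s - 6*z^3 + 18*z^2 + z*(6*s^2 + 60*s + 132) - 144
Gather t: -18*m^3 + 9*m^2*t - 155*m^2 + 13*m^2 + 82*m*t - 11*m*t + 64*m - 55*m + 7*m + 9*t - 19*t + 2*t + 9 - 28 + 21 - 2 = -18*m^3 - 142*m^2 + 16*m + t*(9*m^2 + 71*m - 8)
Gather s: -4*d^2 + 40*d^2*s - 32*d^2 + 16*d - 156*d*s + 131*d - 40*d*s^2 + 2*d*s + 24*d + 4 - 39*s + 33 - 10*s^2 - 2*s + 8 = -36*d^2 + 171*d + s^2*(-40*d - 10) + s*(40*d^2 - 154*d - 41) + 45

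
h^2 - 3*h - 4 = (h - 4)*(h + 1)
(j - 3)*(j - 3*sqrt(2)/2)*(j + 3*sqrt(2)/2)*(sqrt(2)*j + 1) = sqrt(2)*j^4 - 3*sqrt(2)*j^3 + j^3 - 9*sqrt(2)*j^2/2 - 3*j^2 - 9*j/2 + 27*sqrt(2)*j/2 + 27/2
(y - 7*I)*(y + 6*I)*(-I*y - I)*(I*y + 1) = y^4 + y^3 - 2*I*y^3 + 41*y^2 - 2*I*y^2 + 41*y - 42*I*y - 42*I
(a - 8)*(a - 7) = a^2 - 15*a + 56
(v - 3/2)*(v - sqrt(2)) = v^2 - 3*v/2 - sqrt(2)*v + 3*sqrt(2)/2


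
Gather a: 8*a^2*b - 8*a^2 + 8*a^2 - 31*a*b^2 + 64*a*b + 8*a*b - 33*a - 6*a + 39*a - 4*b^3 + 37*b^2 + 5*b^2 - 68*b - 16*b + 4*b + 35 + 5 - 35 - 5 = 8*a^2*b + a*(-31*b^2 + 72*b) - 4*b^3 + 42*b^2 - 80*b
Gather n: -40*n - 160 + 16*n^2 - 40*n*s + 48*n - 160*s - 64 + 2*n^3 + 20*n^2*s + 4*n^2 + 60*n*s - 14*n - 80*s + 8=2*n^3 + n^2*(20*s + 20) + n*(20*s - 6) - 240*s - 216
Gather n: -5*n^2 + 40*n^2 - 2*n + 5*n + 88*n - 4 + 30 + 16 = 35*n^2 + 91*n + 42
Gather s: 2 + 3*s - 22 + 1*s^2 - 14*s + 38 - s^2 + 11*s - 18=0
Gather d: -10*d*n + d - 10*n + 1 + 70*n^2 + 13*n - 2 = d*(1 - 10*n) + 70*n^2 + 3*n - 1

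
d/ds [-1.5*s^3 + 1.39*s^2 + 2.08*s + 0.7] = -4.5*s^2 + 2.78*s + 2.08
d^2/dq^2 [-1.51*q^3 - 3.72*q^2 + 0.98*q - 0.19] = -9.06*q - 7.44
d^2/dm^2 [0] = 0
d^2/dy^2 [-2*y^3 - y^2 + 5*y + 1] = -12*y - 2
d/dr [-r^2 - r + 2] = -2*r - 1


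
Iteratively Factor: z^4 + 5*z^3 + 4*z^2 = (z + 4)*(z^3 + z^2) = z*(z + 4)*(z^2 + z) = z^2*(z + 4)*(z + 1)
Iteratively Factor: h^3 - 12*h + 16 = (h - 2)*(h^2 + 2*h - 8) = (h - 2)*(h + 4)*(h - 2)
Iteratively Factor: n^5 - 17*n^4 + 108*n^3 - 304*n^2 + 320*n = (n)*(n^4 - 17*n^3 + 108*n^2 - 304*n + 320) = n*(n - 4)*(n^3 - 13*n^2 + 56*n - 80) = n*(n - 4)^2*(n^2 - 9*n + 20) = n*(n - 5)*(n - 4)^2*(n - 4)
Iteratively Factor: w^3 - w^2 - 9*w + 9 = (w - 1)*(w^2 - 9) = (w - 1)*(w + 3)*(w - 3)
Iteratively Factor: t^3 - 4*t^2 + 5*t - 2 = (t - 1)*(t^2 - 3*t + 2) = (t - 2)*(t - 1)*(t - 1)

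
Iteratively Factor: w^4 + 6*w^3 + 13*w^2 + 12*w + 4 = (w + 1)*(w^3 + 5*w^2 + 8*w + 4) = (w + 1)*(w + 2)*(w^2 + 3*w + 2) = (w + 1)^2*(w + 2)*(w + 2)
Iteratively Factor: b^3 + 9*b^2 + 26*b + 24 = (b + 3)*(b^2 + 6*b + 8) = (b + 3)*(b + 4)*(b + 2)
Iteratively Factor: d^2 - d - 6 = (d + 2)*(d - 3)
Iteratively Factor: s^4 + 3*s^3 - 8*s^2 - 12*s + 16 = (s + 2)*(s^3 + s^2 - 10*s + 8) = (s - 1)*(s + 2)*(s^2 + 2*s - 8) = (s - 2)*(s - 1)*(s + 2)*(s + 4)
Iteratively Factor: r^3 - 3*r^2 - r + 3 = (r + 1)*(r^2 - 4*r + 3) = (r - 3)*(r + 1)*(r - 1)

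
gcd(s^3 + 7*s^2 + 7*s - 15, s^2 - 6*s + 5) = s - 1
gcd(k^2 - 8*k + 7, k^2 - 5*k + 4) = k - 1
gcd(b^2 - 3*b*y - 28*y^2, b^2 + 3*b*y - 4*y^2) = b + 4*y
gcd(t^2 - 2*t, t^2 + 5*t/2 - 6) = 1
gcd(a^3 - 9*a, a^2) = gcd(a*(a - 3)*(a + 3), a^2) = a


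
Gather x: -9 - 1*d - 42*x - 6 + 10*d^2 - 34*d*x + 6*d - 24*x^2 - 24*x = 10*d^2 + 5*d - 24*x^2 + x*(-34*d - 66) - 15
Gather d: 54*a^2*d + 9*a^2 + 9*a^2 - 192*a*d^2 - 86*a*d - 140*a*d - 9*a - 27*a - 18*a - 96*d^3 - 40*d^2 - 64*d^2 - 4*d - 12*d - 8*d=18*a^2 - 54*a - 96*d^3 + d^2*(-192*a - 104) + d*(54*a^2 - 226*a - 24)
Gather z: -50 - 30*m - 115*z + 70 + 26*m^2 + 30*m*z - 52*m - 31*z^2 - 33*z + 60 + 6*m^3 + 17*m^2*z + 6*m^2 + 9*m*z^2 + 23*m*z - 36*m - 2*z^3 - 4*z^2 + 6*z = 6*m^3 + 32*m^2 - 118*m - 2*z^3 + z^2*(9*m - 35) + z*(17*m^2 + 53*m - 142) + 80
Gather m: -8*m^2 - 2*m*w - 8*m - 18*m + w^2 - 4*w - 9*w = -8*m^2 + m*(-2*w - 26) + w^2 - 13*w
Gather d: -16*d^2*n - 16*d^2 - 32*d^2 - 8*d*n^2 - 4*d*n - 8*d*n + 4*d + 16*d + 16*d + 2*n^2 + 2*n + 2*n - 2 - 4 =d^2*(-16*n - 48) + d*(-8*n^2 - 12*n + 36) + 2*n^2 + 4*n - 6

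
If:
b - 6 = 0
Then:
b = 6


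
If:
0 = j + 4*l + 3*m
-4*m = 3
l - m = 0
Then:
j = 21/4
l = -3/4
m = -3/4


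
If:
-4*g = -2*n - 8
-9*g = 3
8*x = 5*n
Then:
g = -1/3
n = -14/3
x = -35/12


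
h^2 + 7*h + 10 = (h + 2)*(h + 5)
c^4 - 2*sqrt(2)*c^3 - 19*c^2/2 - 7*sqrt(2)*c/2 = c*(c - 7*sqrt(2)/2)*(c + sqrt(2)/2)*(c + sqrt(2))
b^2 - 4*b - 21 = (b - 7)*(b + 3)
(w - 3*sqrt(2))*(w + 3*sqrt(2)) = w^2 - 18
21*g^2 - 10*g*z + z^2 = (-7*g + z)*(-3*g + z)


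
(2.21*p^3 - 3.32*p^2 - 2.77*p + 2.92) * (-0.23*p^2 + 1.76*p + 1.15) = -0.5083*p^5 + 4.6532*p^4 - 2.6646*p^3 - 9.3648*p^2 + 1.9537*p + 3.358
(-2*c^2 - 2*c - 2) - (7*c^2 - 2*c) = -9*c^2 - 2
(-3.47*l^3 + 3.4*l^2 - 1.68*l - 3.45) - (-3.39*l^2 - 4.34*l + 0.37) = -3.47*l^3 + 6.79*l^2 + 2.66*l - 3.82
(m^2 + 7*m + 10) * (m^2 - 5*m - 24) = m^4 + 2*m^3 - 49*m^2 - 218*m - 240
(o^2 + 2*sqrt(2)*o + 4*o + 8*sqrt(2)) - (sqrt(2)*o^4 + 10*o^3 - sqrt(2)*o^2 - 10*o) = -sqrt(2)*o^4 - 10*o^3 + o^2 + sqrt(2)*o^2 + 2*sqrt(2)*o + 14*o + 8*sqrt(2)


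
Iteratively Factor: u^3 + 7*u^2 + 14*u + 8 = (u + 2)*(u^2 + 5*u + 4) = (u + 1)*(u + 2)*(u + 4)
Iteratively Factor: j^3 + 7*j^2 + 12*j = (j + 4)*(j^2 + 3*j) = j*(j + 4)*(j + 3)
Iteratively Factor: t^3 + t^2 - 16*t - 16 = (t - 4)*(t^2 + 5*t + 4) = (t - 4)*(t + 4)*(t + 1)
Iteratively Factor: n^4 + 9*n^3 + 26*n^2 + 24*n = (n + 3)*(n^3 + 6*n^2 + 8*n) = (n + 2)*(n + 3)*(n^2 + 4*n) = (n + 2)*(n + 3)*(n + 4)*(n)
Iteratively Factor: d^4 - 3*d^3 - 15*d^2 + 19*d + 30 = (d - 2)*(d^3 - d^2 - 17*d - 15) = (d - 2)*(d + 1)*(d^2 - 2*d - 15) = (d - 5)*(d - 2)*(d + 1)*(d + 3)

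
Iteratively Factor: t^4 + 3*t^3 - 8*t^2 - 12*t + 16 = (t - 1)*(t^3 + 4*t^2 - 4*t - 16) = (t - 2)*(t - 1)*(t^2 + 6*t + 8) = (t - 2)*(t - 1)*(t + 4)*(t + 2)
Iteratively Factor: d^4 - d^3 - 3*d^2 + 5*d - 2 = (d + 2)*(d^3 - 3*d^2 + 3*d - 1) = (d - 1)*(d + 2)*(d^2 - 2*d + 1) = (d - 1)^2*(d + 2)*(d - 1)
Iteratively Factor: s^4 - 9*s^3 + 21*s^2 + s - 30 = (s - 3)*(s^3 - 6*s^2 + 3*s + 10) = (s - 3)*(s - 2)*(s^2 - 4*s - 5) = (s - 3)*(s - 2)*(s + 1)*(s - 5)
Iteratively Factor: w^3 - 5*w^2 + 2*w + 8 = (w - 4)*(w^2 - w - 2) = (w - 4)*(w + 1)*(w - 2)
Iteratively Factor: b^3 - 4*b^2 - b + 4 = (b + 1)*(b^2 - 5*b + 4) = (b - 1)*(b + 1)*(b - 4)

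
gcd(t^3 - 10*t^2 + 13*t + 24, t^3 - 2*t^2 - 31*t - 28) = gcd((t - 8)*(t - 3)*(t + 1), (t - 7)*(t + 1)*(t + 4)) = t + 1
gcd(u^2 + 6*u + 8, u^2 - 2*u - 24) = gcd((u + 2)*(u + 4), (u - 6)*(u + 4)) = u + 4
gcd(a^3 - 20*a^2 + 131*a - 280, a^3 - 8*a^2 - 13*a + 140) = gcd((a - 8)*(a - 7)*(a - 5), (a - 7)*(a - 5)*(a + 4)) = a^2 - 12*a + 35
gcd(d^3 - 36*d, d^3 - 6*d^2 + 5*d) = d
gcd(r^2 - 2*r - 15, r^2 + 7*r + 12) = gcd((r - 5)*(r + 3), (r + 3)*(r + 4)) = r + 3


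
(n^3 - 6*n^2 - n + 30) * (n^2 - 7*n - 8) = n^5 - 13*n^4 + 33*n^3 + 85*n^2 - 202*n - 240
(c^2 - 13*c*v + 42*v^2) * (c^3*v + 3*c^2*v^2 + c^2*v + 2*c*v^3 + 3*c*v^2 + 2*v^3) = c^5*v - 10*c^4*v^2 + c^4*v + 5*c^3*v^3 - 10*c^3*v^2 + 100*c^2*v^4 + 5*c^2*v^3 + 84*c*v^5 + 100*c*v^4 + 84*v^5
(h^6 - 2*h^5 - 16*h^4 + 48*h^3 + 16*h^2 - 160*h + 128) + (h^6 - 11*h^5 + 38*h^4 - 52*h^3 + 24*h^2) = 2*h^6 - 13*h^5 + 22*h^4 - 4*h^3 + 40*h^2 - 160*h + 128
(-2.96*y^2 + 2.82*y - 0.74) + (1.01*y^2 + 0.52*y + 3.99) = -1.95*y^2 + 3.34*y + 3.25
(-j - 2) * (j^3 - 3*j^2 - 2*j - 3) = -j^4 + j^3 + 8*j^2 + 7*j + 6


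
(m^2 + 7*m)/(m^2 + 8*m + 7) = m/(m + 1)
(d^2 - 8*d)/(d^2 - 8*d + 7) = d*(d - 8)/(d^2 - 8*d + 7)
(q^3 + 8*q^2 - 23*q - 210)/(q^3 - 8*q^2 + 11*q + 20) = (q^2 + 13*q + 42)/(q^2 - 3*q - 4)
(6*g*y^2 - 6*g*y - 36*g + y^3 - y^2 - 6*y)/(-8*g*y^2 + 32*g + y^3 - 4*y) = (6*g*y - 18*g + y^2 - 3*y)/(-8*g*y + 16*g + y^2 - 2*y)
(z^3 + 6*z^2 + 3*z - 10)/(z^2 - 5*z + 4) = (z^2 + 7*z + 10)/(z - 4)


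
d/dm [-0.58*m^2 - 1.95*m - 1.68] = -1.16*m - 1.95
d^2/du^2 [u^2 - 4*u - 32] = 2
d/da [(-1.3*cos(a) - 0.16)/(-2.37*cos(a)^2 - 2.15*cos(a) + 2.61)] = (3.081*cos(a)^2 + 0.7584*cos(a) + 3.737)*sin(a)/(5.6169*cos(a)^4 + 10.191*cos(a)^3 - 7.7489*cos(a)^2 - 11.223*cos(a) + 6.8121)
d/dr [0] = 0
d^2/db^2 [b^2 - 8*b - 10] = 2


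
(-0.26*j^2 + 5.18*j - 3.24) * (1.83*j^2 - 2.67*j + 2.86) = -0.4758*j^4 + 10.1736*j^3 - 20.5034*j^2 + 23.4656*j - 9.2664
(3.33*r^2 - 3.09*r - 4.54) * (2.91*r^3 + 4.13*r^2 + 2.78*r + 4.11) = 9.6903*r^5 + 4.761*r^4 - 16.7157*r^3 - 13.6541*r^2 - 25.3211*r - 18.6594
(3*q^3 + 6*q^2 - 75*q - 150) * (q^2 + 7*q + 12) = 3*q^5 + 27*q^4 + 3*q^3 - 603*q^2 - 1950*q - 1800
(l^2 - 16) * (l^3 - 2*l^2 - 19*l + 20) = l^5 - 2*l^4 - 35*l^3 + 52*l^2 + 304*l - 320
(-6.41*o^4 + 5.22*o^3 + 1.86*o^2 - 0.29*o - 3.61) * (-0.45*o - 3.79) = 2.8845*o^5 + 21.9449*o^4 - 20.6208*o^3 - 6.9189*o^2 + 2.7236*o + 13.6819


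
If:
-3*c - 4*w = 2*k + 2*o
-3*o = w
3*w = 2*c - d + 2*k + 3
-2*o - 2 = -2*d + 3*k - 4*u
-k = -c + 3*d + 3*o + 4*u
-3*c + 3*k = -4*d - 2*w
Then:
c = -103/174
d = -71/116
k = -19/87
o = -77/348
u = 185/348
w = 77/116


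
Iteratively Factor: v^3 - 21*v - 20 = (v + 1)*(v^2 - v - 20) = (v + 1)*(v + 4)*(v - 5)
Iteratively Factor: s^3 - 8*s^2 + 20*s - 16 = (s - 2)*(s^2 - 6*s + 8) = (s - 2)^2*(s - 4)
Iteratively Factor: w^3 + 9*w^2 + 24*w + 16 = (w + 1)*(w^2 + 8*w + 16) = (w + 1)*(w + 4)*(w + 4)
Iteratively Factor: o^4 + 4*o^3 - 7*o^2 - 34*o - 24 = (o + 2)*(o^3 + 2*o^2 - 11*o - 12) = (o + 2)*(o + 4)*(o^2 - 2*o - 3) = (o + 1)*(o + 2)*(o + 4)*(o - 3)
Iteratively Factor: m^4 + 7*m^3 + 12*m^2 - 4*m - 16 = (m + 4)*(m^3 + 3*m^2 - 4) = (m + 2)*(m + 4)*(m^2 + m - 2) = (m - 1)*(m + 2)*(m + 4)*(m + 2)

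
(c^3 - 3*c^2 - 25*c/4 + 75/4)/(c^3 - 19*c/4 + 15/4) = (2*c^2 - 11*c + 15)/(2*c^2 - 5*c + 3)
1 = 1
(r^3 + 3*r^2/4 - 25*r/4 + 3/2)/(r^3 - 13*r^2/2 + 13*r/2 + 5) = (4*r^2 + 11*r - 3)/(2*(2*r^2 - 9*r - 5))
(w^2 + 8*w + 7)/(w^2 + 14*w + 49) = (w + 1)/(w + 7)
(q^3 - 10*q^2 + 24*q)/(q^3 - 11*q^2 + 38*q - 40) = q*(q - 6)/(q^2 - 7*q + 10)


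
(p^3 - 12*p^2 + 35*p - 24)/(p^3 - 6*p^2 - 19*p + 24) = (p - 3)/(p + 3)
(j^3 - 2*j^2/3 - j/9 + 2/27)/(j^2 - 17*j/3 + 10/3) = (j^2 - 1/9)/(j - 5)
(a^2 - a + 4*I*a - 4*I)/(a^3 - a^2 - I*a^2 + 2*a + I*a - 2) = (a + 4*I)/(a^2 - I*a + 2)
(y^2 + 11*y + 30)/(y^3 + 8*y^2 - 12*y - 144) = (y + 5)/(y^2 + 2*y - 24)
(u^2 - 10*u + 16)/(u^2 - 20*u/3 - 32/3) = 3*(u - 2)/(3*u + 4)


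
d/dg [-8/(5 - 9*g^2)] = -144*g/(9*g^2 - 5)^2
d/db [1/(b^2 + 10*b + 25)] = 2*(-b - 5)/(b^2 + 10*b + 25)^2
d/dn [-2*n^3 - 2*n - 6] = -6*n^2 - 2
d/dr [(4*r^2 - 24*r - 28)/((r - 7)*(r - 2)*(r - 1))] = 4*(-r^2 - 2*r + 5)/(r^4 - 6*r^3 + 13*r^2 - 12*r + 4)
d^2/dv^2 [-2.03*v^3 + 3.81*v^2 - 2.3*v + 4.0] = 7.62 - 12.18*v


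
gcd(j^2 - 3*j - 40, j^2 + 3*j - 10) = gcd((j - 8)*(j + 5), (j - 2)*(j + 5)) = j + 5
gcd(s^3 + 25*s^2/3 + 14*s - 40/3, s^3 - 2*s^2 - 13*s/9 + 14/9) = s - 2/3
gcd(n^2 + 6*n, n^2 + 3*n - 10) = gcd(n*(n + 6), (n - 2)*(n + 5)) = 1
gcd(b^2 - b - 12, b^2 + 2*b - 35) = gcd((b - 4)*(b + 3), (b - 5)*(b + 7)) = 1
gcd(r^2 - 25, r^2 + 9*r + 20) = r + 5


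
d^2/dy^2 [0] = 0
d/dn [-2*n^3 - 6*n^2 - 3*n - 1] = -6*n^2 - 12*n - 3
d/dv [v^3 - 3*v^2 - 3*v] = 3*v^2 - 6*v - 3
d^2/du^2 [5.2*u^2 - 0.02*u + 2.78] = 10.4000000000000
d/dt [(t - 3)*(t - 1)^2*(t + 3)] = 4*t^3 - 6*t^2 - 16*t + 18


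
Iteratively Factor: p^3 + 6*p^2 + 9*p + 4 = (p + 4)*(p^2 + 2*p + 1) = (p + 1)*(p + 4)*(p + 1)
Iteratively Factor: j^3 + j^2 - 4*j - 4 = (j - 2)*(j^2 + 3*j + 2) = (j - 2)*(j + 1)*(j + 2)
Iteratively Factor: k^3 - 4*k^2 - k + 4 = (k + 1)*(k^2 - 5*k + 4) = (k - 1)*(k + 1)*(k - 4)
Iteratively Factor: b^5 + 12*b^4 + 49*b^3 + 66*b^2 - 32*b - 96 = (b + 4)*(b^4 + 8*b^3 + 17*b^2 - 2*b - 24) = (b + 2)*(b + 4)*(b^3 + 6*b^2 + 5*b - 12) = (b - 1)*(b + 2)*(b + 4)*(b^2 + 7*b + 12) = (b - 1)*(b + 2)*(b + 4)^2*(b + 3)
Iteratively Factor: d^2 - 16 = (d + 4)*(d - 4)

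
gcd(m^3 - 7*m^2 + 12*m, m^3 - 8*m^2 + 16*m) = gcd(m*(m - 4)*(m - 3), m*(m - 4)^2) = m^2 - 4*m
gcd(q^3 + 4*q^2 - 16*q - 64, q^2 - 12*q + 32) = q - 4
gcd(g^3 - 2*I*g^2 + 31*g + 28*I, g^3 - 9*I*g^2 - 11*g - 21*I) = g^2 - 6*I*g + 7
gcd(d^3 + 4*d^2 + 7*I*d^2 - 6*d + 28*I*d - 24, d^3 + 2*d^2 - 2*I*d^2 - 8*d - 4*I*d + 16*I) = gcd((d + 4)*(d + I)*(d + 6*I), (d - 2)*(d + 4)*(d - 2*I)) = d + 4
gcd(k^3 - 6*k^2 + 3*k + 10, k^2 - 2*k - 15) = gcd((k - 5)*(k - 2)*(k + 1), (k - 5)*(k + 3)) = k - 5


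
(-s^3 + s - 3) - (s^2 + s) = -s^3 - s^2 - 3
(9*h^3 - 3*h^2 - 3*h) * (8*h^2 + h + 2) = 72*h^5 - 15*h^4 - 9*h^3 - 9*h^2 - 6*h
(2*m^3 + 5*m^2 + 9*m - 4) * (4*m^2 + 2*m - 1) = 8*m^5 + 24*m^4 + 44*m^3 - 3*m^2 - 17*m + 4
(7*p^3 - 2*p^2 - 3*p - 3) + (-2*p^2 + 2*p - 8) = 7*p^3 - 4*p^2 - p - 11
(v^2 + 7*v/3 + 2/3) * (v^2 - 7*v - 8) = v^4 - 14*v^3/3 - 71*v^2/3 - 70*v/3 - 16/3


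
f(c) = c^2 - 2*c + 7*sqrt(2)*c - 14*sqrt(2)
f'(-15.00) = -22.10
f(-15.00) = 86.71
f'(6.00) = 19.90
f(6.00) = 63.60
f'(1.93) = 11.76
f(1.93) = -0.83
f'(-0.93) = 6.04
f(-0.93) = -26.28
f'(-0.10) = 7.70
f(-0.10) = -20.58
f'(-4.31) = -0.72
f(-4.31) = -35.27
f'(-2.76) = 2.38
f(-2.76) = -33.98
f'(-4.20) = -0.50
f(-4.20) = -35.34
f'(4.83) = 17.56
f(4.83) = 41.68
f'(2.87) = 13.64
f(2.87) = 11.11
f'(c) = 2*c - 2 + 7*sqrt(2)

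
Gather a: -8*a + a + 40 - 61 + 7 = -7*a - 14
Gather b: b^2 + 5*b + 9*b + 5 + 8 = b^2 + 14*b + 13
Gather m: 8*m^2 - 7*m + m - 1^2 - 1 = 8*m^2 - 6*m - 2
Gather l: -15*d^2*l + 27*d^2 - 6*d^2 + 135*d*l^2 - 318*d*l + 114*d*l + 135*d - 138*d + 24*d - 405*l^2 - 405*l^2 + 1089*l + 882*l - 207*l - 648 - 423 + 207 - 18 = 21*d^2 + 21*d + l^2*(135*d - 810) + l*(-15*d^2 - 204*d + 1764) - 882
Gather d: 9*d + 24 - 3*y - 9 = 9*d - 3*y + 15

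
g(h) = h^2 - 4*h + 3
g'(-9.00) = -22.00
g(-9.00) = 120.00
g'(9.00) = 14.00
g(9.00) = 48.00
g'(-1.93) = -7.86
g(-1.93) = 14.44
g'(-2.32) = -8.64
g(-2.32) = 17.66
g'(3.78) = 3.56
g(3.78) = 2.17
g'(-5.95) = -15.90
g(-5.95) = 62.20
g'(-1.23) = -6.46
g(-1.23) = 9.43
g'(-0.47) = -4.94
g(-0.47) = 5.10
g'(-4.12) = -12.24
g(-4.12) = 36.45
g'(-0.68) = -5.36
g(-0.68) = 6.18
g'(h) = 2*h - 4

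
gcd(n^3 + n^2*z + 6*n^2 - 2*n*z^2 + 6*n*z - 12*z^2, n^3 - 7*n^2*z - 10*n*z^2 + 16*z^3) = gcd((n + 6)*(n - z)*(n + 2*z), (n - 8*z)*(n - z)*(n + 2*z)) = -n^2 - n*z + 2*z^2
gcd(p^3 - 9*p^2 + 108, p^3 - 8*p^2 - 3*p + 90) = p^2 - 3*p - 18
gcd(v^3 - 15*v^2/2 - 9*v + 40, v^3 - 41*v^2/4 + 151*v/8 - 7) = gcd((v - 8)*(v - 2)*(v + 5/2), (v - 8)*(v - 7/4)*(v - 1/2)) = v - 8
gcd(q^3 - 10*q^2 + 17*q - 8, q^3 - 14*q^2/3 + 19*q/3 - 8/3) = q^2 - 2*q + 1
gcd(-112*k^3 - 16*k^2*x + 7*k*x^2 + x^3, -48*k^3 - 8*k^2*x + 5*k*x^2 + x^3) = 4*k + x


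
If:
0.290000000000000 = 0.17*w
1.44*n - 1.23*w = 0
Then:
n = 1.46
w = 1.71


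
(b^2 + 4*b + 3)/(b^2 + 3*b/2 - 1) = 2*(b^2 + 4*b + 3)/(2*b^2 + 3*b - 2)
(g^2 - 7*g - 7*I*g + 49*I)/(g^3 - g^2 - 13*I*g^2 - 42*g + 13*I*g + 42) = (g - 7)/(g^2 - g*(1 + 6*I) + 6*I)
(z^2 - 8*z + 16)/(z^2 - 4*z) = (z - 4)/z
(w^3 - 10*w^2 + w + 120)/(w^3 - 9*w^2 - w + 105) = (w - 8)/(w - 7)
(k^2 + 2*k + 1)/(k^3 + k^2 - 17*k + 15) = (k^2 + 2*k + 1)/(k^3 + k^2 - 17*k + 15)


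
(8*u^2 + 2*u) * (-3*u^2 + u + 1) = -24*u^4 + 2*u^3 + 10*u^2 + 2*u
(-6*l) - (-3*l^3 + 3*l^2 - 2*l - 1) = 3*l^3 - 3*l^2 - 4*l + 1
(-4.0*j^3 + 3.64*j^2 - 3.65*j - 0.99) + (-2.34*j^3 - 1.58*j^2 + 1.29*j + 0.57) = -6.34*j^3 + 2.06*j^2 - 2.36*j - 0.42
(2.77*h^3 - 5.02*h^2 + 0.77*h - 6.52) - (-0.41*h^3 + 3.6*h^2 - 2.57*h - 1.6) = 3.18*h^3 - 8.62*h^2 + 3.34*h - 4.92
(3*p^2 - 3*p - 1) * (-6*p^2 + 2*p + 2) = -18*p^4 + 24*p^3 + 6*p^2 - 8*p - 2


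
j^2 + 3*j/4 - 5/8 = (j - 1/2)*(j + 5/4)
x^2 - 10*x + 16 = (x - 8)*(x - 2)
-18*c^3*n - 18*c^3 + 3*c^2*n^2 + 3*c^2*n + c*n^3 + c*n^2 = (-3*c + n)*(6*c + n)*(c*n + c)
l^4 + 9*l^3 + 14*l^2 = l^2*(l + 2)*(l + 7)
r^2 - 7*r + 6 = (r - 6)*(r - 1)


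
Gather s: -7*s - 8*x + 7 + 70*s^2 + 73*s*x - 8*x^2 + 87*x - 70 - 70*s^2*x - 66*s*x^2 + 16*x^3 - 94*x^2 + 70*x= s^2*(70 - 70*x) + s*(-66*x^2 + 73*x - 7) + 16*x^3 - 102*x^2 + 149*x - 63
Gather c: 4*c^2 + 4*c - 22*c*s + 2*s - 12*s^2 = 4*c^2 + c*(4 - 22*s) - 12*s^2 + 2*s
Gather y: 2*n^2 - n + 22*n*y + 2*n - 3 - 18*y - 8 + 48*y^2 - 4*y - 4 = 2*n^2 + n + 48*y^2 + y*(22*n - 22) - 15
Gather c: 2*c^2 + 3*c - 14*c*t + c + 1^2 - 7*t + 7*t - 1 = 2*c^2 + c*(4 - 14*t)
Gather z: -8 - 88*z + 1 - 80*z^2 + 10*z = -80*z^2 - 78*z - 7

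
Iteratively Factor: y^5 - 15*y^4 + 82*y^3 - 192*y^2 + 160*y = (y - 4)*(y^4 - 11*y^3 + 38*y^2 - 40*y) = (y - 5)*(y - 4)*(y^3 - 6*y^2 + 8*y) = y*(y - 5)*(y - 4)*(y^2 - 6*y + 8) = y*(y - 5)*(y - 4)*(y - 2)*(y - 4)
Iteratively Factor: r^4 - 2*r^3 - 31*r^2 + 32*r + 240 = (r + 4)*(r^3 - 6*r^2 - 7*r + 60) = (r - 5)*(r + 4)*(r^2 - r - 12) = (r - 5)*(r - 4)*(r + 4)*(r + 3)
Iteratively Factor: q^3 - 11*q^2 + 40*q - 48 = (q - 4)*(q^2 - 7*q + 12) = (q - 4)^2*(q - 3)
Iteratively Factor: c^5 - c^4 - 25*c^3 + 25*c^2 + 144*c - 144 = (c - 1)*(c^4 - 25*c^2 + 144) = (c - 4)*(c - 1)*(c^3 + 4*c^2 - 9*c - 36) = (c - 4)*(c - 3)*(c - 1)*(c^2 + 7*c + 12) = (c - 4)*(c - 3)*(c - 1)*(c + 4)*(c + 3)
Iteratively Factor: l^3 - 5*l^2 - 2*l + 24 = (l - 3)*(l^2 - 2*l - 8) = (l - 4)*(l - 3)*(l + 2)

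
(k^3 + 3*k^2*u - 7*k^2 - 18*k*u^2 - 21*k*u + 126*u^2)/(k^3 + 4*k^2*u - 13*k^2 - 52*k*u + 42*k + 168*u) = (k^2 + 3*k*u - 18*u^2)/(k^2 + 4*k*u - 6*k - 24*u)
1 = 1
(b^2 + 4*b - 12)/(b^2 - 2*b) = (b + 6)/b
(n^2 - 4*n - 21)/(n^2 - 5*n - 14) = (n + 3)/(n + 2)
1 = 1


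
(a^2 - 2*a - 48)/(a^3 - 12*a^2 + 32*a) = (a + 6)/(a*(a - 4))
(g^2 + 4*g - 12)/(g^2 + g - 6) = (g + 6)/(g + 3)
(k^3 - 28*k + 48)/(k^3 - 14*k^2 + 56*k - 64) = (k + 6)/(k - 8)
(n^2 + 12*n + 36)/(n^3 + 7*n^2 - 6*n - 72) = (n + 6)/(n^2 + n - 12)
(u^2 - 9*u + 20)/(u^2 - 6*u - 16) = (-u^2 + 9*u - 20)/(-u^2 + 6*u + 16)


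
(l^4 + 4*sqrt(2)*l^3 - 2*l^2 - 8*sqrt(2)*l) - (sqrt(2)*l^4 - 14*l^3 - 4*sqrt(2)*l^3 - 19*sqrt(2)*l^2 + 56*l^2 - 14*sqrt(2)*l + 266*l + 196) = -sqrt(2)*l^4 + l^4 + 8*sqrt(2)*l^3 + 14*l^3 - 58*l^2 + 19*sqrt(2)*l^2 - 266*l + 6*sqrt(2)*l - 196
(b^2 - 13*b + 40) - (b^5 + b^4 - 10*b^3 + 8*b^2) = -b^5 - b^4 + 10*b^3 - 7*b^2 - 13*b + 40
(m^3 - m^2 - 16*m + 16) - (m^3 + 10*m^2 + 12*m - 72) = -11*m^2 - 28*m + 88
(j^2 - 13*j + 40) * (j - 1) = j^3 - 14*j^2 + 53*j - 40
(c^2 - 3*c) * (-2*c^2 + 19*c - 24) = -2*c^4 + 25*c^3 - 81*c^2 + 72*c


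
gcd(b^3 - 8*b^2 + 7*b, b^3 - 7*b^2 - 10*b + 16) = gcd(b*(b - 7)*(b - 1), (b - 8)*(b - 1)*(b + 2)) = b - 1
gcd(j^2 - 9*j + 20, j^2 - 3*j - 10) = j - 5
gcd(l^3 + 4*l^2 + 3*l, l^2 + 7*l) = l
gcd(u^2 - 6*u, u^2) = u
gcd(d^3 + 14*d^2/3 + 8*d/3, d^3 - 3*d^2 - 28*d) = d^2 + 4*d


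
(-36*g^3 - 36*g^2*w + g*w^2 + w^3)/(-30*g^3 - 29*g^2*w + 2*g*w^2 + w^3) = (-6*g + w)/(-5*g + w)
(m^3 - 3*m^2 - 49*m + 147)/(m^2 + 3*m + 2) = (m^3 - 3*m^2 - 49*m + 147)/(m^2 + 3*m + 2)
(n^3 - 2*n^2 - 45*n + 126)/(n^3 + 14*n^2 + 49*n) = (n^2 - 9*n + 18)/(n*(n + 7))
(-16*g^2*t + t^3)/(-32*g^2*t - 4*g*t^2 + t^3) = (-4*g + t)/(-8*g + t)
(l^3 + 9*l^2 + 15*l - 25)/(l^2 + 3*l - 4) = (l^2 + 10*l + 25)/(l + 4)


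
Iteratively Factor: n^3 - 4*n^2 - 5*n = (n - 5)*(n^2 + n) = n*(n - 5)*(n + 1)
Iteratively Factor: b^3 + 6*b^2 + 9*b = (b + 3)*(b^2 + 3*b) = b*(b + 3)*(b + 3)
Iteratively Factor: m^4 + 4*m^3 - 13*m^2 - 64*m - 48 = (m - 4)*(m^3 + 8*m^2 + 19*m + 12) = (m - 4)*(m + 4)*(m^2 + 4*m + 3) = (m - 4)*(m + 1)*(m + 4)*(m + 3)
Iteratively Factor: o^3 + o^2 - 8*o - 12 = (o + 2)*(o^2 - o - 6) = (o + 2)^2*(o - 3)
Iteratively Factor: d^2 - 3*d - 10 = (d + 2)*(d - 5)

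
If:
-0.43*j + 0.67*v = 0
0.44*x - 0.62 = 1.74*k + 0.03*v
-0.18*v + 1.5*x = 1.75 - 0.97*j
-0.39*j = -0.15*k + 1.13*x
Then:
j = 5.76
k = -0.95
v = 3.70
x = -2.12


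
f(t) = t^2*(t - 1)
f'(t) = t^2 + 2*t*(t - 1) = t*(3*t - 2)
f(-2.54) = -22.84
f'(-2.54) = 24.43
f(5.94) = 174.30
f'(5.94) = 93.97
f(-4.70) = -125.91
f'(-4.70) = 75.67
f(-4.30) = -98.00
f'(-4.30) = 64.07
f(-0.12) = -0.02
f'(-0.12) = 0.28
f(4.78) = 86.37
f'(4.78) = 58.99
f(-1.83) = -9.48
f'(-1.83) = 13.71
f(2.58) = 10.52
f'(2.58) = 14.81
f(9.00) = 648.00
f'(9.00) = 225.00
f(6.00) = 180.00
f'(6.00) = 96.00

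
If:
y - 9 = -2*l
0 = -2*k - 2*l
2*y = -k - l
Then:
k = -9/2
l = 9/2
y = 0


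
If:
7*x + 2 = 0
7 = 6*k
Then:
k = 7/6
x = -2/7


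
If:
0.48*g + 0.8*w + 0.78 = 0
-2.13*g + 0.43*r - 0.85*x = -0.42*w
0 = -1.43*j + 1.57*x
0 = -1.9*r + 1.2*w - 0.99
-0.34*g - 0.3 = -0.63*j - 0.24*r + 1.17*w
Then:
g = -0.09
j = -0.86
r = -1.10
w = -0.92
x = -0.79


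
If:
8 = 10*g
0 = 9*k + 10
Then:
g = 4/5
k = -10/9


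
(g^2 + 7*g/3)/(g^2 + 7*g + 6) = g*(3*g + 7)/(3*(g^2 + 7*g + 6))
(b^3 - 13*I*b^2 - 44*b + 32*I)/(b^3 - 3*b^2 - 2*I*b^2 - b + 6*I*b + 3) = (b^2 - 12*I*b - 32)/(b^2 - b*(3 + I) + 3*I)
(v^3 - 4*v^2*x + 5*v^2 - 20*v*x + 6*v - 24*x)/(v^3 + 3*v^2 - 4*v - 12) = (v - 4*x)/(v - 2)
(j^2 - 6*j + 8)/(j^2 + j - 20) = (j - 2)/(j + 5)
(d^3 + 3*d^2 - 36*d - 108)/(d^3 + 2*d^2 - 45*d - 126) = (d - 6)/(d - 7)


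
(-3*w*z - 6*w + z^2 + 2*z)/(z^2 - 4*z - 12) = (-3*w + z)/(z - 6)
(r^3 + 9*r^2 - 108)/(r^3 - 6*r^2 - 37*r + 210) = (r^2 + 3*r - 18)/(r^2 - 12*r + 35)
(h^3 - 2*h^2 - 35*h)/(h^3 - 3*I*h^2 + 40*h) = (h^2 - 2*h - 35)/(h^2 - 3*I*h + 40)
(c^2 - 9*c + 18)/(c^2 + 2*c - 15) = (c - 6)/(c + 5)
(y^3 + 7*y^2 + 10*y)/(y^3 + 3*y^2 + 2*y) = (y + 5)/(y + 1)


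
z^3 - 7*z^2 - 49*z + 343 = (z - 7)^2*(z + 7)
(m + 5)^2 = m^2 + 10*m + 25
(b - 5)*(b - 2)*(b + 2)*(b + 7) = b^4 + 2*b^3 - 39*b^2 - 8*b + 140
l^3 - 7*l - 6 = (l - 3)*(l + 1)*(l + 2)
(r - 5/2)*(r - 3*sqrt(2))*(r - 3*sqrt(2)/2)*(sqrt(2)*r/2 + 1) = sqrt(2)*r^4/2 - 7*r^3/2 - 5*sqrt(2)*r^3/4 + 35*r^2/4 + 9*r - 45/2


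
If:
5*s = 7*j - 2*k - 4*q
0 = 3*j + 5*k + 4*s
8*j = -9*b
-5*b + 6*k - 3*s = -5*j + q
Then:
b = -1112*s/683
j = 1251*s/683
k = -1297*s/683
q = 1984*s/683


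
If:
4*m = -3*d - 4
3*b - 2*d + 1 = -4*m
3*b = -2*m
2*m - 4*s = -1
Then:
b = 11/21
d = -2/7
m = -11/14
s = -1/7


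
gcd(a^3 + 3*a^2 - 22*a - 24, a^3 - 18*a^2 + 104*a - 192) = a - 4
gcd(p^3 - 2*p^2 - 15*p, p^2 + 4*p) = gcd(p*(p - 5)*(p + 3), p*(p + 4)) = p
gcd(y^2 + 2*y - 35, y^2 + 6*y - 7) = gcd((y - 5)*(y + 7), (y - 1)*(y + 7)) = y + 7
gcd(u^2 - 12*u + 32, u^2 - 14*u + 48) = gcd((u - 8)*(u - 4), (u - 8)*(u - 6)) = u - 8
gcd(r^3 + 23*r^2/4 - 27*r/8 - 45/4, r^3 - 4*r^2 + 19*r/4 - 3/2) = r - 3/2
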